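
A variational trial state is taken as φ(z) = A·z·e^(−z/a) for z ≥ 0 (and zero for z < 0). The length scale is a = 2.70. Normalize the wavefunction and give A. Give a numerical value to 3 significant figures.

A ≈ 0.451

We need A² ∫|f|² dz = 1, taking the integral from 0 to ∞.
Recall ∫₀^∞ z^m e^(−z/β) dz = m!·β^(m+1), the integral (without the A² prefactor) comes out to a^3/4.
Hence A² = 1/[a^3/4].
Substituting a = 2.70 gives A² = 0.2032, so A = 0.4508.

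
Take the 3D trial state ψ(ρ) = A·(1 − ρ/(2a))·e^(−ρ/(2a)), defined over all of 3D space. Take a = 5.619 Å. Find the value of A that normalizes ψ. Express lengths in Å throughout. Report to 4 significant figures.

Require ∫ |ψ|² 4πρ² dρ = 1 over the whole domain.
(Spherical symmetry: dV = 4πρ² dρ.)
With ψ = A·(1 − ρ/(2a))·e^(−ρ/(2a)), the integral evaluates to A²·[8·π·a^3].
Hence A² = 1/[8·π·a^3].
Substituting a = 5.619 gives A² = 0.00022428, so A = 0.014976.

A ≈ 0.01498 Å^(-3/2)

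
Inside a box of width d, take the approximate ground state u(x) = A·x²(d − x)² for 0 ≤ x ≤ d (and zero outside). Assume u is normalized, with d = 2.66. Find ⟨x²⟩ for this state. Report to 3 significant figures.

⟨x²⟩ = ∫ x^2 |u|² dx over the full domain.
Expanding the polynomial and integrating term by term, evaluating both integrals, ⟨x²⟩ = 3·d^2/11.
Putting d = 2.66 gives 1.930.

⟨x^2⟩ ≈ 1.93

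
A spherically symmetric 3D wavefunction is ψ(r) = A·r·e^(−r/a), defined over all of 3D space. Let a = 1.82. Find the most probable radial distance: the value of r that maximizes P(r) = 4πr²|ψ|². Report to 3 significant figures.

r ≈ 3.64

The maximum of P(r) = 4πr²|ψ|² occurs where its derivative vanishes.
Solving yields r = 2·a.
With a = 1.82, the most probable radial distance is 3.640.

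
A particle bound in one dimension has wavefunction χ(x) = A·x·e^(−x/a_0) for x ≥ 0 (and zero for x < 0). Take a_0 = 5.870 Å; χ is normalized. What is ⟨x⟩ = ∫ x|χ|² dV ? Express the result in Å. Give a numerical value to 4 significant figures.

⟨x⟩ ≈ 8.805 Å

The expectation value is the |χ|²-weighted average of x: ∫ x|χ|² dx.
Recall ∫₀^∞ x^m e^(−x/β) dx = m!·β^(m+1), since the A² factors cancel between numerator and denominator, ⟨x⟩ = 3·a_0/2.
With a_0 = 5.870, ⟨x⟩ = 8.8050.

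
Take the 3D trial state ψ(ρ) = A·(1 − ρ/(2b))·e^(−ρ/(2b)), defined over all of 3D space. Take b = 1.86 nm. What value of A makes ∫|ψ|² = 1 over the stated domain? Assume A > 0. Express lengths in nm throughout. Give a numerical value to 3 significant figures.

A ≈ 0.0786 nm^(-3/2)

The normalization condition is ∫|ψ|² 4πρ² dρ = 1 from 0 to ∞.
The angular integral contributes 4π, leaving ∫₀^∞ ρ²|ψ|² dρ.
With ∫₀^∞ ρ^4 e^(−αρ) dρ = 4!/α^5, the integral (without the A² prefactor) comes out to 8·π·b^3.
Substituting b = 1.86 gives A² = 0.006183, so A = 0.07863.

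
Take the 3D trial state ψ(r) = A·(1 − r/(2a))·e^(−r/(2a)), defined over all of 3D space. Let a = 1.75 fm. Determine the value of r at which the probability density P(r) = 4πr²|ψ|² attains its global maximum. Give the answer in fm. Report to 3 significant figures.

r ≈ 9.16 fm

Set d/dr [P(r) = 4πr²|ψ|²] = 0 and solve for r > 0.
This gives r = a·(√(5) + 3).
With a = 1.75, the most probable radial distance is 9.163 fm.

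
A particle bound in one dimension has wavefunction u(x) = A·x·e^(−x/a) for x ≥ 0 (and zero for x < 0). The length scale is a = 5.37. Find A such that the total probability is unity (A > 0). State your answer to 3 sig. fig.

The normalization condition is ∫|u|² dx = 1 from 0 to ∞.
With u = A·x·e^(−x/a), the integral evaluates to A²·[a^3/4].
Setting this equal to 1 gives A² = 1/(a^3/4).
Plugging in a = 5.37 yields A = 0.1607.

A ≈ 0.161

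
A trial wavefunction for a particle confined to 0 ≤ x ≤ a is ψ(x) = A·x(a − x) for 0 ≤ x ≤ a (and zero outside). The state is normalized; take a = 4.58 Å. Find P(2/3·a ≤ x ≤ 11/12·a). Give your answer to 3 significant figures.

P ≈ 0.205

|ψ|² is the probability density, so P = ∫_{2/3·a}^{11/12·a} |ψ|² dx.
With A² fixed by ∫|ψ|² = 1, i.e. A² = (a^5/30)^(−1), substitute and integrate.
Substituting u = x/a, A² and the length scale cancel in the ratio: P = ∫_{2/3}^{11/12} u^2·(1 - u)^2 du / ∫_{0}^{1} u^2·(1 - u)^2 du.
Using ∫ u^2·(1 - u)^2 du = u^3·(6·u^2 - 15·u + 10)/30, the numerator is ≈ 0.0068263 and the denominator is 1/30.
Taking the ratio, P = 0.2048.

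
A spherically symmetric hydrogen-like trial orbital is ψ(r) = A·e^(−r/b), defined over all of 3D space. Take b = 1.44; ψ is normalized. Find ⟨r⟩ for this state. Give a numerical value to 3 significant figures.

By definition ⟨r⟩ = ∫ r |ψ(r)|² 4πr² dr.
Evaluating both integrals, ⟨r⟩ = 3·b/2.
With b = 1.44, ⟨r⟩ = 2.160.

⟨r⟩ ≈ 2.16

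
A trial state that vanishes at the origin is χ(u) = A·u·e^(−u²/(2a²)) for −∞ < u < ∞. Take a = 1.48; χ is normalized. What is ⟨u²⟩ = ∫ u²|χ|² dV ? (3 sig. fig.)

⟨u^2⟩ ≈ 3.29

By definition ⟨u²⟩ = ∫ u^2 |χ(u)|² du.
Since the A² factors cancel between numerator and denominator, ⟨u²⟩ = 3·a^2/2.
Putting a = 1.48 gives 3.286.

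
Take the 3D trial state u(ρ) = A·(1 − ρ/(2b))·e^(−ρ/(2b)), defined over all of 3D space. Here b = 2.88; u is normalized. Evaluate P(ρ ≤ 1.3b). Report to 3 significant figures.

P = ∫ |u|² 4πρ² dρ over ρ ≤ 1.3b.
The full normalization integral is A²·[8·π·b^3] = 1, fixing A².
In terms of t = ρ/b (A², 4π and the length scale all cancel between numerator and denominator), P = [∫_{0}^{1.3} t^2·(1 - t/2)^2·e^(-t) dt] / [∫_{0}^{∞} t^2·(1 - t/2)^2·e^(-t) dt].
Using ∫ t^2·(1 - t/2)^2·e^(-t) dt = -(t^4/4 + t^2 + 2·t + 2)·e^(-t), the numerator is ≈ 0.091181 and the denominator is 2.
Taking the ratio yields P = 0.04559.

P ≈ 0.0456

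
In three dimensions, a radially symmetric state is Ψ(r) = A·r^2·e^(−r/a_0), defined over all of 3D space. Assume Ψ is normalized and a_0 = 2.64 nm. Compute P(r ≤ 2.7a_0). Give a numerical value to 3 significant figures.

P ≈ 0.298

P = ∫ |Ψ|² 4πr² dr over r ≤ 2.7a_0.
The full normalization integral is A²·[45·π·a_0^7/2] = 1, fixing A².
Let u = r/a_0; then A², 4π and the length scale all cancel, so P = ∫_{0}^{2.7} u^6·e^(-2·u) du ÷ ∫_{0}^{∞} u^6·e^(-2·u) du.
Using ∫ u^6·e^(-2·u) du = -(4·u^6 + 12·u^5 + 30·u^4 + 60·u^3 + 90·u^2 + 90·u + 45)·e^(-2·u)/8, the numerator is ≈ 1.6781 and the denominator is 45/8.
This evaluates to P = 0.2983.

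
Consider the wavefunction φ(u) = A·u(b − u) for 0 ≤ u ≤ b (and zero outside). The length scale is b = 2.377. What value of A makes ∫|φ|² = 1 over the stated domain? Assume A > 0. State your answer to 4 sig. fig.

A ≈ 0.6288

Require ∫ |φ|² du = 1 over the whole domain.
Expanding the polynomial and integrating term by term, carrying out the integral gives A² · b^5/30.
So A² = (b^5/30)^(−1).
With b = 2.377: A² = 0.39534 and A = 0.62876.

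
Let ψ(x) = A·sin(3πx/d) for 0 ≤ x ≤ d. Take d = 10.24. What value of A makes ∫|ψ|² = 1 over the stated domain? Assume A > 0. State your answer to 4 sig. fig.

A ≈ 0.4419

We need A² ∫|f|² dx = 1, taking the integral from 0 to d.
Using sin²θ = (1 − cos 2θ)/2, with ψ = A·sin(3πx/d), the integral evaluates to A²·[d/2].
Substituting d = 10.24 gives A² = 0.19531, so A = 0.44194.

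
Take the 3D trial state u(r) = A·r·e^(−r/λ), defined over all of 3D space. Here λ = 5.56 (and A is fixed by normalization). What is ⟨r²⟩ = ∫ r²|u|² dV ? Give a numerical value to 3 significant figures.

⟨r^2⟩ ≈ 232

By definition ⟨r²⟩ = ∫ r^2 |u(r)|² 4πr² dr.
Since the A² factors cancel between numerator and denominator, ⟨r²⟩ = 15·λ^2/2.
With λ = 5.56, ⟨r^2⟩ = 231.9.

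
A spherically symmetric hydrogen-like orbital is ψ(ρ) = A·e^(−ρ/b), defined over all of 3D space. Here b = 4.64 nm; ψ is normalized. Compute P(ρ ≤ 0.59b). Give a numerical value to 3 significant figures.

Integrate the radial probability density 4πρ²|ψ|² over ρ ≤ 0.59b.
Normalization gives A² = 1/(π·b^3).
In terms of u = ρ/b (A², 4π and the length scale all cancel between numerator and denominator), P = [∫_{0}^{0.59} u^2·e^(-2·u) du] / [∫_{0}^{∞} u^2·e^(-2·u) du].
With ∫ u^2·e^(-2·u) du = -(2·u^2 + 2·u + 1)·e^(-2·u)/4 + C, the region integral is ≈ 0.029051 and the full one is 1/4.
This evaluates to P = 0.1162.

P ≈ 0.116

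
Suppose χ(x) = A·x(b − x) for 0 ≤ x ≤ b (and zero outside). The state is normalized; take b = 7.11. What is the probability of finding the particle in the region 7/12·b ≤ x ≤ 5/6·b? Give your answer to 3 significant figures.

P ≈ 0.311

P = ∫_{7/12·b}^{5/6·b} |χ(x)|² dx.
Since A² = 1/(b^5/30), this is the region integral divided by the full normalization integral.
Let u = x/b; then A² and the length scale cancel, so P = ∫_{7/12}^{5/6} u^2·(1 - u)^2 du ÷ ∫_{0}^{1} u^2·(1 - u)^2 du.
An antiderivative of u^2·(1 - u)^2 is u^3·(6·u^2 - 15·u + 10)/30; evaluating from 7/12 to 5/6 gives ≈ 0.010371, while the full integral is 1/30.
Taking the ratio, P = 0.3111.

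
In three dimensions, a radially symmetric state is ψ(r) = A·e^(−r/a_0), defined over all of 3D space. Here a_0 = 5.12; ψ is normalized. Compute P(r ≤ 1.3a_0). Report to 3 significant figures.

Integrate the radial probability density 4πr²|ψ|² over r ≤ 1.3a_0.
Normalization gives A² = 1/(π·a_0^3).
Let u = r/a_0; then A², 4π and the length scale all cancel, so P = ∫_{0}^{1.3} u^2·e^(-2·u) du ÷ ∫_{0}^{∞} u^2·e^(-2·u) du.
An antiderivative of u^2·e^(-2·u) is -(2·u^2 + 2·u + 1)·e^(-2·u)/4; evaluating from 0 to 1.3 gives 1/4 - 349·e^(-13/5)/200, while the full integral is 1/4.
The region integral divided by the full integral gives P = 0.4816.

P ≈ 0.482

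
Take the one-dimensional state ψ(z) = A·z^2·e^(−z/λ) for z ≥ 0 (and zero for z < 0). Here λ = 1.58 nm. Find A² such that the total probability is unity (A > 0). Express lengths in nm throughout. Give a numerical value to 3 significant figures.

We need A² ∫|f|² dz = 1, taking the integral from 0 to ∞.
With ∫₀^∞ z^4 e^(−αz) dz = 4!/α^5, with ψ = A·z^2·e^(−z/λ), the integral evaluates to A²·[3·λ^5/4].
Setting this equal to 1 gives A² = 1/(3·λ^5/4).
With λ = 1.58: A² = 0.1354 and A = 0.3680.

A^2 ≈ 0.135 nm^(-5)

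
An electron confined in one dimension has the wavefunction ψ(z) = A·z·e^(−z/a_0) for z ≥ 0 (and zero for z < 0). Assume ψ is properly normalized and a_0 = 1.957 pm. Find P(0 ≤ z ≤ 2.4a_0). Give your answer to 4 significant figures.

The probability is P = ∫ |ψ|² dz over [0, 2.4a_0].
With A² fixed by ∫|ψ|² = 1, i.e. A² = (a_0^3/4)^(−1), substitute and integrate.
Substituting u = z/a_0, A² and the length scale cancel in the ratio: P = ∫_{0}^{2.4} u^2·e^(-2·u) du / ∫_{0}^{∞} u^2·e^(-2·u) du.
With ∫ u^2·e^(-2·u) du = -(2·u^2 + 2·u + 1)·e^(-2·u)/4 + C, the region integral is 1/4 - 433·e^(-24/5)/100 and the full one is 1/4.
The result is P = 0.85746.

P ≈ 0.8575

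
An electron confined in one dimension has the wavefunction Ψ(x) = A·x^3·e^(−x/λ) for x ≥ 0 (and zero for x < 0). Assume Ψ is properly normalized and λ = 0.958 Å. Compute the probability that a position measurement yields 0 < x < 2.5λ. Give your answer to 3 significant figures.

P ≈ 0.238

The probability is P = ∫ |Ψ|² dx over [0, 2.5λ].
With A² fixed by ∫|Ψ|² = 1, i.e. A² = (45·λ^7/8)^(−1), substitute and integrate.
Let u = x/λ; then A² and the length scale cancel, so P = ∫_{0}^{2.5} u^6·e^(-2·u) du ÷ ∫_{0}^{∞} u^6·e^(-2·u) du.
Using ∫ u^6·e^(-2·u) du = -(4·u^6 + 12·u^5 + 30·u^4 + 60·u^3 + 90·u^2 + 90·u + 45)·e^(-2·u)/8, the numerator is ≈ 1.3377 and the denominator is 45/8.
This works out to P = 0.2378.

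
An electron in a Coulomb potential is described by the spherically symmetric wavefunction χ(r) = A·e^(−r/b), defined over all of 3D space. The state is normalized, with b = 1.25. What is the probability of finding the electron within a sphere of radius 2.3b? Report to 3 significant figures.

With dV = 4πr²dr, the probability is ∫|χ|² dV over r ≤ 2.3b.
The full normalization integral is A²·[π·b^3] = 1, fixing A².
Let u = r/b; then A², 4π and the length scale all cancel, so P = ∫_{0}^{2.3} u^2·e^(-2·u) du ÷ ∫_{0}^{∞} u^2·e^(-2·u) du.
An antiderivative of u^2·e^(-2·u) is -(2·u^2 + 2·u + 1)·e^(-2·u)/4; evaluating from 0 to 2.3 gives 1/4 - 809·e^(-23/5)/200, while the full integral is 1/4.
Taking the ratio yields P = 0.8374.

P ≈ 0.837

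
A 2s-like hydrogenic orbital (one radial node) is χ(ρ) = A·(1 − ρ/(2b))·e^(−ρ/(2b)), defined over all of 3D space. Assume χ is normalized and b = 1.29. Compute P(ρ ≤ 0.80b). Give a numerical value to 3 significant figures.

With dV = 4πρ²dρ, the probability is ∫|χ|² dV over ρ ≤ 0.80b.
A² is fixed by ∫₀^∞ 4πρ²|χ|² dρ = 1, i.e. A² = (8·π·b^3)^(−1).
Let u = ρ/b; then A², 4π and the length scale all cancel, so P = ∫_{0}^{0.80} u^2·(1 - u/2)^2·e^(-u) du ÷ ∫_{0}^{∞} u^2·(1 - u/2)^2·e^(-u) du.
Using ∫ u^2·(1 - u/2)^2·e^(-u) du = -(u^4/4 + u^2 + 2·u + 2)·e^(-u), the numerator is 2 - 2714·e^(-4/5)/625 and the denominator is 2.
The region integral divided by the full integral gives P = 0.02442.

P ≈ 0.0244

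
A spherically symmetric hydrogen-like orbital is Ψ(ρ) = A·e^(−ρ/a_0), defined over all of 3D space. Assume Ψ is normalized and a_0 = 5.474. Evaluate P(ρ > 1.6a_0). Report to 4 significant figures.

P ≈ 0.3799

Integrate the radial probability density 4πρ²|Ψ|² over ρ > 1.6a_0.
Normalization gives A² = 1/(π·a_0^3).
In terms of u = ρ/a_0 (A², 4π and the length scale all cancel between numerator and denominator), P = [∫_{1.6}^{∞} u^2·e^(-2·u) du] / [∫_{0}^{∞} u^2·e^(-2·u) du].
An antiderivative of u^2·e^(-2·u) is -(2·u^2 + 2·u + 1)·e^(-2·u)/4; evaluating from 1.6 to ∞ gives 233·e^(-16/5)/100, while the full integral is 1/4.
Taking the ratio yields P = 0.37990.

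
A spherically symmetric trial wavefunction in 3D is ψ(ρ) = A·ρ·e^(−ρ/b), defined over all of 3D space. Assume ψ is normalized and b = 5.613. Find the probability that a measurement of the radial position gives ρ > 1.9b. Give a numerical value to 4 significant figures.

P = ∫ |ψ|² 4πρ² dρ over ρ > 1.9b.
Normalization gives A² = 1/(3·π·b^5).
Substituting u = ρ/b, A², 4π and the length scale all cancel in the ratio: P = ∫_{1.9}^{∞} u^4·e^(-2·u) du / ∫_{0}^{∞} u^4·e^(-2·u) du.
With ∫ u^4·e^(-2·u) du = -(u^4/2 + u^3 + 3·u^2/2 + 3·u/2 + 3/4)·e^(-2·u) + C, the region integral is ≈ 0.500883 and the full one is 3/4.
This evaluates to P = 0.66784.

P ≈ 0.6678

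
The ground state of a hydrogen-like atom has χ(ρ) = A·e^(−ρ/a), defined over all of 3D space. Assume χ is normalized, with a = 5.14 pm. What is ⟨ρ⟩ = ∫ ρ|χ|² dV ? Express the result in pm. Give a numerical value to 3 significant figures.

⟨ρ⟩ ≈ 7.71 pm

⟨ρ⟩ = ∫ ρ |χ|² 4πρ² dρ over the full domain.
Evaluating both integrals, ⟨ρ⟩ = 3·a/2.
Putting a = 5.14 gives 7.710.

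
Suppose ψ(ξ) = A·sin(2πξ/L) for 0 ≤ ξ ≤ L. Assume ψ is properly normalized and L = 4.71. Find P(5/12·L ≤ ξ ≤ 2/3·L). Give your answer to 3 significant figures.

P ≈ 0.112

The probability is P = ∫ |ψ|² dξ over [5/12·L, 2/3·L].
Since A² = 1/(L/2), this is the region integral divided by the full normalization integral.
Substituting u = ξ/L, A² and the length scale cancel in the ratio: P = ∫_{5/12}^{2/3} sin(2·π·u)^2 du / ∫_{0}^{1} sin(2·π·u)^2 du.
Using ∫ sin(2·π·u)^2 du = u/2 - sin(4·π·u)/(8·π), the numerator is -√(3)/(8·π) + 1/8 and the denominator is 1/2.
The result is P = (π - √(3))/(4·π).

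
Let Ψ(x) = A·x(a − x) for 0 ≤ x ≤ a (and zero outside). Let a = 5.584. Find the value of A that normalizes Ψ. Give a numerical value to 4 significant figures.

A ≈ 0.07434

Normalization requires ∫|Ψ|² dx = 1, integrated from 0 to a.
Expanding the polynomial and integrating term by term, ∫|Ψ|² dx = A²·(a^5/30).
So A² = (a^5/30)^(−1).
Substituting a = 5.584 gives A² = 0.0055258, so A = 0.074336.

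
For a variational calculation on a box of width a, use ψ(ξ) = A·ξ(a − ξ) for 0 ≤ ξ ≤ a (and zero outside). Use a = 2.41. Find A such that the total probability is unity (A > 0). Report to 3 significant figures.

A ≈ 0.607

Normalization requires ∫|ψ|² dξ = 1, integrated from 0 to a.
Expanding the polynomial and integrating term by term, the integral (without the A² prefactor) comes out to a^5/30.
Hence A² = 1/[a^5/30].
With a = 2.41: A² = 0.3690 and A = 0.6075.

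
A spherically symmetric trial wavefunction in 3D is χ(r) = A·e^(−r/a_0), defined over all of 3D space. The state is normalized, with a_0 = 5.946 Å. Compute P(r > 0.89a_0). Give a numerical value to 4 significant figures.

P ≈ 0.7360

P = ∫ |χ|² 4πr² dr over r > 0.89a_0.
A² is fixed by ∫₀^∞ 4πr²|χ|² dr = 1, i.e. A² = (π·a_0^3)^(−1).
Let u = r/a_0; then A², 4π and the length scale all cancel, so P = ∫_{0.89}^{∞} u^2·e^(-2·u) du ÷ ∫_{0}^{∞} u^2·e^(-2·u) du.
An antiderivative of u^2·e^(-2·u) is -(2·u^2 + 2·u + 1)·e^(-2·u)/4; evaluating from 0.89 to ∞ gives ≈ 0.183993, while the full integral is 1/4.
Taking the ratio yields P = 0.73597.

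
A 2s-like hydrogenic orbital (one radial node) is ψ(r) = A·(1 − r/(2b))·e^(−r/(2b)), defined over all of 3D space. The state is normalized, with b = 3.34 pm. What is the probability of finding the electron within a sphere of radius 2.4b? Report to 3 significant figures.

Integrate the radial probability density 4πr²|ψ|² over r ≤ 2.4b.
A² is fixed by ∫₀^∞ 4πr²|ψ|² dr = 1, i.e. A² = (8·π·b^3)^(−1).
Let u = r/b; then A², 4π and the length scale all cancel, so P = ∫_{0}^{2.4} u^2·(1 - u/2)^2·e^(-u) du ÷ ∫_{0}^{∞} u^2·(1 - u/2)^2·e^(-u) du.
Using ∫ u^2·(1 - u/2)^2·e^(-u) du = -(u^4/4 + u^2 + 2·u + 2)·e^(-u), the numerator is ≈ 0.10813 and the denominator is 2.
Taking the ratio yields P = 0.05407.

P ≈ 0.0541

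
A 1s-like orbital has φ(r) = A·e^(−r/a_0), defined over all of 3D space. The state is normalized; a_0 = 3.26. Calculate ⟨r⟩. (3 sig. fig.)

⟨r⟩ = ∫ r |φ|² 4πr² dr over the full domain.
Since the A² factors cancel between numerator and denominator, ⟨r⟩ = 3·a_0/2.
With a_0 = 3.26, ⟨r⟩ = 4.890.

⟨r⟩ ≈ 4.89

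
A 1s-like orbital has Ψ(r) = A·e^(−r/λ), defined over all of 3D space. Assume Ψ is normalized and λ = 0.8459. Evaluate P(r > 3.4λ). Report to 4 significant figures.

P ≈ 0.03444

With dV = 4πr²dr, the probability is ∫|Ψ|² dV over r > 3.4λ.
A² is fixed by ∫₀^∞ 4πr²|Ψ|² dr = 1, i.e. A² = (π·λ^3)^(−1).
In terms of u = r/λ (A², 4π and the length scale all cancel between numerator and denominator), P = [∫_{3.4}^{∞} u^2·e^(-2·u) du] / [∫_{0}^{∞} u^2·e^(-2·u) du].
With ∫ u^2·e^(-2·u) du = -(2·u^2 + 2·u + 1)·e^(-2·u)/4 + C, the region integral is 773·e^(-34/5)/100 and the full one is 1/4.
Taking the ratio yields P = 0.034438.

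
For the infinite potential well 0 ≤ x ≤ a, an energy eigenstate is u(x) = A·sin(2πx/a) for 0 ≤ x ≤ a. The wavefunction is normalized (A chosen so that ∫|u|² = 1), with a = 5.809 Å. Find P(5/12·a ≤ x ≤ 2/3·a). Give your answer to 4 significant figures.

P ≈ 0.1122

P = ∫_{5/12·a}^{2/3·a} |u(x)|² dx.
With A² fixed by ∫|u|² = 1, i.e. A² = (a/2)^(−1), substitute and integrate.
Substituting t = x/a, A² and the length scale cancel in the ratio: P = ∫_{5/12}^{2/3} sin(2·π·t)^2 dt / ∫_{0}^{1} sin(2·π·t)^2 dt.
An antiderivative of sin(2·π·t)^2 is t/2 - sin(4·π·t)/(8·π); evaluating from 5/12 to 2/3 gives -√(3)/(8·π) + 1/8, while the full integral is 1/2.
Evaluating gives P = (π - √(3))/(4·π).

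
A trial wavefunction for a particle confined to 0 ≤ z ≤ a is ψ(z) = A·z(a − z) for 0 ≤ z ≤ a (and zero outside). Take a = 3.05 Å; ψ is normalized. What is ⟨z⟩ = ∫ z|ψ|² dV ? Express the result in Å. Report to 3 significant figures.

By definition ⟨z⟩ = ∫ z |ψ(z)|² dz.
Expanding the polynomial and integrating term by term, evaluating both integrals, ⟨z⟩ = a/2.
With a = 3.05, ⟨z⟩ = 1.525.

⟨z⟩ ≈ 1.53 Å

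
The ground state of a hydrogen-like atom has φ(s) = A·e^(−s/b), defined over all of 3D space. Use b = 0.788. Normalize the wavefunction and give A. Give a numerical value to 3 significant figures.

A ≈ 0.807

The normalization condition is ∫|φ|² 4πs² ds = 1 from 0 to ∞.
In 3D with spherical symmetry the volume element is 4πs² ds.
Using ∫₀^∞ sⁿ e^(−αs) ds = n!/αⁿ⁺¹, with φ = A·e^(−s/b), the integral evaluates to A²·[π·b^3].
With b = 0.788: A² = 0.6505 and A = 0.8066.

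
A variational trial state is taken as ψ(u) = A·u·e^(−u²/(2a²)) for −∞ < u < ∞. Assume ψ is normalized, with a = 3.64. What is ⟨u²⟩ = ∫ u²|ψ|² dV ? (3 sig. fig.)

⟨u²⟩ = ∫ u^2 |ψ|² du over the full domain.
Since the A² factors cancel between numerator and denominator, ⟨u²⟩ = 3·a^2/2.
Putting a = 3.64 gives 19.87.

⟨u^2⟩ ≈ 19.9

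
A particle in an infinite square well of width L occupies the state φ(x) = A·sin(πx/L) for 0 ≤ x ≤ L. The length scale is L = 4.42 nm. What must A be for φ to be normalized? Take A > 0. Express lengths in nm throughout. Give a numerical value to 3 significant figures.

We need A² ∫|f|² dx = 1, taking the integral from 0 to L.
Using sin²θ = (1 − cos 2θ)/2, the integral (without the A² prefactor) comes out to L/2.
Setting this equal to 1 gives A² = 1/(L/2).
With L = 4.42: A² = 0.4525 and A = 0.6727.

A ≈ 0.673 nm^(-1/2)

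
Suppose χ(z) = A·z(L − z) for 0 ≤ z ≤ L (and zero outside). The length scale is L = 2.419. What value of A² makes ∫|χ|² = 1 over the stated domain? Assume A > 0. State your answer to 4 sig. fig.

A^2 ≈ 0.3622

The normalization condition is ∫|χ|² dz = 1 from 0 to L.
With χ = A·z(L − z), the integral evaluates to A²·[L^5/30].
Hence A² = 1/[L^5/30].
Substituting L = 2.419 gives A² = 0.36219, so A = 0.60183.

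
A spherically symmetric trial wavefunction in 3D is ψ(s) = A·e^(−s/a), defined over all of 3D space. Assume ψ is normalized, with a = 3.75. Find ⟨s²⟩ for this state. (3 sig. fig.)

By definition ⟨s²⟩ = ∫ s^2 |ψ(s)|² 4πs² ds.
Evaluating both integrals, ⟨s²⟩ = 3·a^2.
With a = 3.75, ⟨s^2⟩ = 42.19.

⟨s^2⟩ ≈ 42.2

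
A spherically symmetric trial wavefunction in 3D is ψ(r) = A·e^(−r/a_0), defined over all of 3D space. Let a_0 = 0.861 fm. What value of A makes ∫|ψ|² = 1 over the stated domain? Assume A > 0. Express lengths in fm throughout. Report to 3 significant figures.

A ≈ 0.706 fm^(-3/2)

The normalization condition is ∫|ψ|² 4πr² dr = 1 from 0 to ∞.
Recall ∫₀^∞ r^m e^(−r/β) dr = m!·β^(m+1), the integral (without the A² prefactor) comes out to π·a_0^3.
Hence A² = 1/[π·a_0^3].
Substituting a_0 = 0.861 gives A² = 0.4987, so A = 0.7062.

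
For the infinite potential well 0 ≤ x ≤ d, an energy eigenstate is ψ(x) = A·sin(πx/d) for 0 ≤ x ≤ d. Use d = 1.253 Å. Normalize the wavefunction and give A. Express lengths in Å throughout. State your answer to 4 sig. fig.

A ≈ 1.263 Å^(-1/2)

Normalization requires ∫|ψ|² dx = 1, integrated from 0 to d.
With ∫₀^d sin²(nπx/d) dx = d/2, carrying out the integral gives A² · d/2.
Plugging in d = 1.253 yields A = 1.2634.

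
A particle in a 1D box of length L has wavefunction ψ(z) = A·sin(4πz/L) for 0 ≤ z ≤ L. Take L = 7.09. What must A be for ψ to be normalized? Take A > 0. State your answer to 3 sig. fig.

A ≈ 0.531

We need A² ∫|f|² dz = 1, taking the integral from 0 to L.
Carrying out the integral gives A² · L/2.
Hence A² = 1/[L/2].
With L = 7.09: A² = 0.2821 and A = 0.5311.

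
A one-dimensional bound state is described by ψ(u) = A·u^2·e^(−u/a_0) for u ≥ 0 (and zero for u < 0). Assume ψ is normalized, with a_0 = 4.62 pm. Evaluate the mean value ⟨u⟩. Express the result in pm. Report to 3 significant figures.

By definition ⟨u⟩ = ∫ u |ψ(u)|² du.
Recall ∫₀^∞ u^m e^(−u/β) du = m!·β^(m+1), the ratio of the moment integral to the normalization integral gives ⟨u⟩ = 5·a_0/2.
With a_0 = 4.62, ⟨u⟩ = 11.55.

⟨u⟩ ≈ 11.6 pm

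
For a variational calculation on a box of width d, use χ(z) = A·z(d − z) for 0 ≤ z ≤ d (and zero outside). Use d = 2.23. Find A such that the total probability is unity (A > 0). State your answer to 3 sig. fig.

Normalization requires ∫|χ|² dz = 1, integrated from 0 to d.
Expanding the polynomial and integrating term by term, carrying out the integral gives A² · d^5/30.
So A² = (d^5/30)^(−1).
With d = 2.23: A² = 0.5440 and A = 0.7376.

A ≈ 0.738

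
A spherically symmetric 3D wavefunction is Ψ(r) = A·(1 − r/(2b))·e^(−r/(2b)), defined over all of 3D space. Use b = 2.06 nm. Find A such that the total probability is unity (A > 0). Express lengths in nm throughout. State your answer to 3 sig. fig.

Require ∫ |Ψ|² 4πr² dr = 1 over the whole domain.
The angular integral contributes 4π, leaving ∫₀^∞ r²|Ψ|² dr.
Recall ∫₀^∞ r^m e^(−r/β) dr = m!·β^(m+1), with Ψ = A·(1 − r/(2b))·e^(−r/(2b)), the integral evaluates to A²·[8·π·b^3].
Plugging in b = 2.06 yields A = 0.06747.

A ≈ 0.0675 nm^(-3/2)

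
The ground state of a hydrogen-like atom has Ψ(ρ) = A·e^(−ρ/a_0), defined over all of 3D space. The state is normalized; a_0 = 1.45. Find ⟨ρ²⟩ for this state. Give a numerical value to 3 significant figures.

⟨ρ^2⟩ ≈ 6.31

By definition ⟨ρ²⟩ = ∫ ρ^2 |Ψ(ρ)|² 4πρ² dρ.
Since the A² factors cancel between numerator and denominator, ⟨ρ²⟩ = 3·a_0^2.
With a_0 = 1.45, ⟨ρ^2⟩ = 6.308.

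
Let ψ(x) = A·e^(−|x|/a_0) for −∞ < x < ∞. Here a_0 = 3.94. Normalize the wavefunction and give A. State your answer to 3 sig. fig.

A ≈ 0.504

We need A² ∫|f|² dx = 1, taking the integral from −∞ to ∞.
With ∫₀^∞ x^0 e^(−αx) dx = 0!/α^1, with ψ = A·e^(−|x|/a_0), the integral evaluates to A²·[a_0].
Plugging in a_0 = 3.94 yields A = 0.5038.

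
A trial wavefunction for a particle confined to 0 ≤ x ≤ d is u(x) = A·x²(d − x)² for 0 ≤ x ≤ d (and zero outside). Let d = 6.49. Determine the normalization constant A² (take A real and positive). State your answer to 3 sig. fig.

Require ∫ |u|² dx = 1 over the whole domain.
Carrying out the integral gives A² · d^9/630.
Plugging in d = 6.49 yields A = 0.005554.

A^2 ≈ 0.0000308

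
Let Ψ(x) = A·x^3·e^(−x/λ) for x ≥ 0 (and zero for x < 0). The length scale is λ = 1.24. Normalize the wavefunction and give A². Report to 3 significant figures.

A^2 ≈ 0.0394

The normalization condition is ∫|Ψ|² dx = 1 from 0 to ∞.
Using ∫₀^∞ xⁿ e^(−αx) dx = n!/αⁿ⁺¹, the integral (without the A² prefactor) comes out to 45·λ^7/8.
Setting this equal to 1 gives A² = 1/(45·λ^7/8).
With λ = 1.24: A² = 0.03944 and A = 0.1986.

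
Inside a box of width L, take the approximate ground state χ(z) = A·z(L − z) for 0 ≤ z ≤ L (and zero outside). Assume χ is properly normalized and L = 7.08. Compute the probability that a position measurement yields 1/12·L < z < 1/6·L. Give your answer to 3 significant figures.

P ≈ 0.0304

The probability is P = ∫ |χ|² dz over [1/12·L, 1/6·L].
The normalization integral ∫|χ|²dz over the whole domain equals L^5/30·A², and A² cancels in the ratio.
Let u = z/L; then A² and the length scale cancel, so P = ∫_{1/12}^{1/6} u^2·(1 - u)^2 du ÷ ∫_{0}^{1} u^2·(1 - u)^2 du.
With ∫ u^2·(1 - u)^2 du = u^3·(6·u^2 - 15·u + 10)/30 + C, the region integral is ≈ 0.0010135 and the full one is 1/30.
This works out to P = 0.03041.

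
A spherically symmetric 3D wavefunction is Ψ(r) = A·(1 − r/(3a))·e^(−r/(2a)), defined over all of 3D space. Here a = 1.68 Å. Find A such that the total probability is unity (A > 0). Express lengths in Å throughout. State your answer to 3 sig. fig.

A ≈ 0.159 Å^(-3/2)

Normalization requires ∫|Ψ|² 4πr² dr = 1, integrated from 0 to ∞.
In 3D with spherical symmetry the volume element is 4πr² dr.
Recall ∫₀^∞ r^m e^(−r/β) dr = m!·β^(m+1), the integral (without the A² prefactor) comes out to 8·π·a^3/3.
Setting this equal to 1 gives A² = 1/(8·π·a^3/3).
Substituting a = 1.68 gives A² = 0.02517, so A = 0.1587.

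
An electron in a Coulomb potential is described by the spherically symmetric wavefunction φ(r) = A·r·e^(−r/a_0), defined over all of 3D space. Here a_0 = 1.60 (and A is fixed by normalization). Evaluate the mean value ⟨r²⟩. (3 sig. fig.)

⟨r^2⟩ ≈ 19.2

⟨r²⟩ = ∫ r^2 |φ|² 4πr² dr over the full domain.
Recall ∫₀^∞ r^m e^(−r/β) dr = m!·β^(m+1), evaluating both integrals, ⟨r²⟩ = 15·a_0^2/2.
With a_0 = 1.60, ⟨r^2⟩ = 19.20.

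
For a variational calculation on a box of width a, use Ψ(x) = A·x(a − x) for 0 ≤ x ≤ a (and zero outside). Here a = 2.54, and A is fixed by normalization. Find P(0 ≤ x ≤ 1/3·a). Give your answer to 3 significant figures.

P = ∫_{0}^{1/3·a} |Ψ(x)|² dx.
Since A² = 1/(a^5/30), this is the region integral divided by the full normalization integral.
Substituting u = x/a, A² and the length scale cancel in the ratio: P = ∫_{0}^{1/3} u^2·(1 - u)^2 du / ∫_{0}^{1} u^2·(1 - u)^2 du.
An antiderivative of u^2·(1 - u)^2 is u^3·(6·u^2 - 15·u + 10)/30; evaluating from 0 to 1/3 gives 17/2430, while the full integral is 1/30.
Taking the ratio, P = 17/81.

P ≈ 0.210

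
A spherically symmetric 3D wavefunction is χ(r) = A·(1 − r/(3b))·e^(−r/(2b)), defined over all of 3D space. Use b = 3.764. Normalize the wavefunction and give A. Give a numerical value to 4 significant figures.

A ≈ 0.04731

Normalization requires ∫|χ|² 4πr² dr = 1, integrated from 0 to ∞.
(Spherical symmetry: dV = 4πr² dr.)
Recall ∫₀^∞ r^m e^(−r/β) dr = m!·β^(m+1), the integral (without the A² prefactor) comes out to 8·π·b^3/3.
Substituting b = 3.764 gives A² = 0.0022384, so A = 0.047311.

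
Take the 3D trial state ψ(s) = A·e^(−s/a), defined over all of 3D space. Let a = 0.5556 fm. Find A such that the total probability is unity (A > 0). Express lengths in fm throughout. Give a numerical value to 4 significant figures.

A ≈ 1.362 fm^(-3/2)

The normalization condition is ∫|ψ|² 4πs² ds = 1 from 0 to ∞.
In 3D with spherical symmetry the volume element is 4πs² ds.
With ∫₀^∞ s^2 e^(−αs) ds = 2!/α^3, ∫|ψ|² 4πs² ds = A²·(π·a^3).
Plugging in a = 0.5556 yields A = 1.3623.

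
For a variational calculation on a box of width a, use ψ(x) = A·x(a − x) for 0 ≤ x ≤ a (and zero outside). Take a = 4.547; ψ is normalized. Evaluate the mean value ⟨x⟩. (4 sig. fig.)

⟨x⟩ = ∫ x |ψ|² dx over the full domain.
Expanding the polynomial and integrating term by term, since the A² factors cancel between numerator and denominator, ⟨x⟩ = a/2.
With a = 4.547, ⟨x⟩ = 2.2735.

⟨x⟩ ≈ 2.274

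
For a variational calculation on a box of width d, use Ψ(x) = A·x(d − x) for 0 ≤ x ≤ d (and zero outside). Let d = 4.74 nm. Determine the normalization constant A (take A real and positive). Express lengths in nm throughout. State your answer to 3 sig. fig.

The normalization condition is ∫|Ψ|² dx = 1 from 0 to d.
∫|Ψ|² dx = A²·(d^5/30).
Hence A² = 1/[d^5/30].
With d = 4.74: A² = 0.01254 and A = 0.1120.

A ≈ 0.112 nm^(-5/2)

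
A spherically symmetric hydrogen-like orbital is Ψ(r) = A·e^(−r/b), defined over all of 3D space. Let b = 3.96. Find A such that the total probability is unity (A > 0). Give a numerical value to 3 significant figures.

A ≈ 0.0716

We need A² ∫|f|² 4πr² dr = 1, taking the integral from 0 to ∞.
(Spherical symmetry: dV = 4πr² dr.)
Recall ∫₀^∞ r^m e^(−r/β) dr = m!·β^(m+1), carrying out the integral gives A² · π·b^3.
Plugging in b = 3.96 yields A = 0.07159.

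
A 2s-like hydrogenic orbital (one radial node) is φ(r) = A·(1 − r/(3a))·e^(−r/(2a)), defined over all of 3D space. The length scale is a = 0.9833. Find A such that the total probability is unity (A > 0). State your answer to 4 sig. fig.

Require ∫ |φ|² 4πr² dr = 1 over the whole domain.
(Spherical symmetry: dV = 4πr² dr.)
Carrying out the integral gives A² · 8·π·a^3/3.
Setting this equal to 1 gives A² = 1/(8·π·a^3/3).
Plugging in a = 0.9833 yields A = 0.35433.

A ≈ 0.3543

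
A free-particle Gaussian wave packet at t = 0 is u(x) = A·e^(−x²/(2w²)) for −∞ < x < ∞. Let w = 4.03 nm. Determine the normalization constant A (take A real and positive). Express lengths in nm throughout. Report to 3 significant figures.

A ≈ 0.374 nm^(-1/2)

The normalization condition is ∫|u|² dx = 1 from −∞ to ∞.
The integral (without the A² prefactor) comes out to √(π)·w.
Substituting w = 4.03 gives A² = 0.1400, so A = 0.3742.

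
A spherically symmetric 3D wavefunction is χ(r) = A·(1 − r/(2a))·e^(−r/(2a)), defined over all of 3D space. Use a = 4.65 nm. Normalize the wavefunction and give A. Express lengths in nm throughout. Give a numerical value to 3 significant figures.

Require ∫ |χ|² 4πr² dr = 1 over the whole domain.
The angular integral contributes 4π, leaving ∫₀^∞ r²|χ|² dr.
With ∫₀^∞ r^4 e^(−αr) dr = 4!/α^5, with χ = A·(1 − r/(2a))·e^(−r/(2a)), the integral evaluates to A²·[8·π·a^3].
Hence A² = 1/[8·π·a^3].
With a = 4.65: A² = 0.0003957 and A = 0.01989.

A ≈ 0.0199 nm^(-3/2)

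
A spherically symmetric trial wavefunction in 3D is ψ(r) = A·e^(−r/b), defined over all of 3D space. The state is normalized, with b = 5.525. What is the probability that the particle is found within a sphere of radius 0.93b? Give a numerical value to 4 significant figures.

With dV = 4πr²dr, the probability is ∫|ψ|² dV over r ≤ 0.93b.
The full normalization integral is A²·[π·b^3] = 1, fixing A².
In terms of u = r/b (A², 4π and the length scale all cancel between numerator and denominator), P = [∫_{0}^{0.93} u^2·e^(-2·u) du] / [∫_{0}^{∞} u^2·e^(-2·u) du].
An antiderivative of u^2·e^(-2·u) is -(2·u^2 + 2·u + 1)·e^(-2·u)/4; evaluating from 0 to 0.93 gives ≈ 0.0713734, while the full integral is 1/4.
This evaluates to P = 0.28549.

P ≈ 0.2855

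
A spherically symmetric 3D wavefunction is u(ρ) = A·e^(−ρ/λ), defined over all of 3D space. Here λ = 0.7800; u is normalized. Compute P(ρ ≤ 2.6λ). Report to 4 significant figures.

P ≈ 0.8912

With dV = 4πρ²dρ, the probability is ∫|u|² dV over ρ ≤ 2.6λ.
The full normalization integral is A²·[π·λ^3] = 1, fixing A².
Let t = ρ/λ; then A², 4π and the length scale all cancel, so P = ∫_{0}^{2.6} t^2·e^(-2·t) dt ÷ ∫_{0}^{∞} t^2·e^(-2·t) dt.
With ∫ t^2·e^(-2·t) dt = -(2·t^2 + 2·t + 1)·e^(-2·t)/4 + C, the region integral is 1/4 - 493·e^(-26/5)/100 and the full one is 1/4.
This evaluates to P = 0.89121.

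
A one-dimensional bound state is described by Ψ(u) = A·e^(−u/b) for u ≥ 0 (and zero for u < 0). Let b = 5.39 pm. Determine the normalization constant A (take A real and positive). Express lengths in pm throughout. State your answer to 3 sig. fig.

A ≈ 0.609 pm^(-1/2)

The normalization condition is ∫|Ψ|² du = 1 from 0 to ∞.
Using ∫₀^∞ uⁿ e^(−αu) du = n!/αⁿ⁺¹, the integral (without the A² prefactor) comes out to b/2.
So A² = (b/2)^(−1).
Substituting b = 5.39 gives A² = 0.3711, so A = 0.6091.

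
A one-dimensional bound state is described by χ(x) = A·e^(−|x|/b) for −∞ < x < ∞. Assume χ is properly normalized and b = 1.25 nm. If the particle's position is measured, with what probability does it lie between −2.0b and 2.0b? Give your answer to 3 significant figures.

P ≈ 0.982

The probability is P = ∫ |χ|² dx over [−2.0b, 2.0b].
With A² fixed by ∫|χ|² = 1, i.e. A² = (b)^(−1), substitute and integrate.
By symmetry take twice the x ≥ 0 contribution in numerator and denominator; the 2's cancel. Let u = x/b; then A² and the length scale cancel, so P = ∫_{0}^{2.0} e^(-2·u) du ÷ ∫_{0}^{∞} e^(-2·u) du.
An antiderivative of e^(-2·u) is -e^(-2·u)/2; evaluating from 0 to 2.0 gives 1/2 - e^(-4)/2, while the full integral is 1/2.
Taking the ratio, P = 0.9817.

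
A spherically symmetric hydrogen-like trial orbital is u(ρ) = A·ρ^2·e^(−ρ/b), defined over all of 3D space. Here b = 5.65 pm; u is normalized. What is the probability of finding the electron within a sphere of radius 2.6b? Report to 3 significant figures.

Integrate the radial probability density 4πρ²|u|² over ρ ≤ 2.6b.
A² is fixed by ∫₀^∞ 4πρ²|u|² dρ = 1, i.e. A² = (45·π·b^7/2)^(−1).
Substituting t = ρ/b, A², 4π and the length scale all cancel in the ratio: P = ∫_{0}^{2.6} t^6·e^(-2·t) dt / ∫_{0}^{∞} t^6·e^(-2·t) dt.
Using ∫ t^6·e^(-2·t) dt = -(4·t^6 + 12·t^5 + 30·t^4 + 60·t^3 + 90·t^2 + 90·t + 45)·e^(-2·t)/8, the numerator is ≈ 1.5053 and the denominator is 45/8.
The region integral divided by the full integral gives P = 0.2676.

P ≈ 0.268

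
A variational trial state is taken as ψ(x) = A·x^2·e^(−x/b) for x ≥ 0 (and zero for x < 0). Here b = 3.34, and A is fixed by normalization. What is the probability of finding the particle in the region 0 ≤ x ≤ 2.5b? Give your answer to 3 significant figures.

P ≈ 0.560

P = ∫_{0}^{2.5b} |ψ(x)|² dx.
Since A² = 1/(3·b^5/4), this is the region integral divided by the full normalization integral.
Let u = x/b; then A² and the length scale cancel, so P = ∫_{0}^{2.5} u^4·e^(-2·u) du ÷ ∫_{0}^{∞} u^4·e^(-2·u) du.
With ∫ u^4·e^(-2·u) du = -(u^4/2 + u^3 + 3·u^2/2 + 3·u/2 + 3/4)·e^(-2·u) + C, the region integral is 3/4 - 1569·e^(-5)/32 and the full one is 3/4.
This works out to P = 0.5595.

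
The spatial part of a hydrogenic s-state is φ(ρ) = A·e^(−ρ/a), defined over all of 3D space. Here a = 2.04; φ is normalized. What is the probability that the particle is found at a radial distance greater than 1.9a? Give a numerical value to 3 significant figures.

P ≈ 0.269

P = ∫ |φ|² 4πρ² dρ over ρ > 1.9a.
Normalization gives A² = 1/(π·a^3).
Substituting u = ρ/a, A², 4π and the length scale all cancel in the ratio: P = ∫_{1.9}^{∞} u^2·e^(-2·u) du / ∫_{0}^{∞} u^2·e^(-2·u) du.
Using ∫ u^2·e^(-2·u) du = -(2·u^2 + 2·u + 1)·e^(-2·u)/4, the numerator is 601·e^(-19/5)/200 and the denominator is 1/4.
The region integral divided by the full integral gives P = 0.2689.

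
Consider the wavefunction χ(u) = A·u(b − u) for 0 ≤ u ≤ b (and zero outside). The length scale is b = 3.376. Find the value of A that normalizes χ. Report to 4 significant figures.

Require ∫ |χ|² du = 1 over the whole domain.
Carrying out the integral gives A² · b^5/30.
Hence A² = 1/[b^5/30].
Substituting b = 3.376 gives A² = 0.068408, so A = 0.26155.

A ≈ 0.2615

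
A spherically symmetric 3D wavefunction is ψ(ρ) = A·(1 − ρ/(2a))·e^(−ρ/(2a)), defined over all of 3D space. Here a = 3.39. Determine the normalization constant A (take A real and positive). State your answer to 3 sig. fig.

The normalization condition is ∫|ψ|² 4πρ² dρ = 1 from 0 to ∞.
In 3D with spherical symmetry the volume element is 4πρ² dρ.
With ∫₀^∞ ρ^4 e^(−αρ) dρ = 4!/α^5, the integral (without the A² prefactor) comes out to 8·π·a^3.
Hence A² = 1/[8·π·a^3].
Substituting a = 3.39 gives A² = 0.001021, so A = 0.03196.

A ≈ 0.0320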